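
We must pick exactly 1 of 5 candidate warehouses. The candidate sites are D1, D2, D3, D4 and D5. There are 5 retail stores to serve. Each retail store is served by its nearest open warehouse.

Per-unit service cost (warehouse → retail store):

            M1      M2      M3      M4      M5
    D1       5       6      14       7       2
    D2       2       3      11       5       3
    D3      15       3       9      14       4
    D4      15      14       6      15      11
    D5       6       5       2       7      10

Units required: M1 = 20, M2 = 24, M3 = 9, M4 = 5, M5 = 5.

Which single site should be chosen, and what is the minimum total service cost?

With exactly 1 open, each retail store uses its cheapest among the chosen.
{D2}: M1→D2 2·20=40, M2→D2 3·24=72, M3→D2 11·9=99, M4→D2 5·5=25, M5→D2 3·5=15. Service cost 251.
{D5}: service cost 343
{D1}: service cost 415
Among all 5 size-1 choices, {D2} is lowest.

Choose D2 only; total service cost 251.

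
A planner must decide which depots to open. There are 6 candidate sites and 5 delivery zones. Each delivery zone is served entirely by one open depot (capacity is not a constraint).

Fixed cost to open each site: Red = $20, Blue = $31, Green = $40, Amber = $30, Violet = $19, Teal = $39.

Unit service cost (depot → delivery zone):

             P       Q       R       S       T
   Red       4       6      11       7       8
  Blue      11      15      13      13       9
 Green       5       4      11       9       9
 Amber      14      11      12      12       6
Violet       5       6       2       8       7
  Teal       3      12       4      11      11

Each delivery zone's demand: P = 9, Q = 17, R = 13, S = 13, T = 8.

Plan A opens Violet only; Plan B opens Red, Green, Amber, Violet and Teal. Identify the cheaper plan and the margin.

Plan A is cheaper by 56.

Plan A: {Violet}: P→Violet 5·9=45, Q→Violet 6·17=102, R→Violet 2·13=26, S→Violet 8·13=104, T→Violet 7·8=56. Service 333; fixed 19; total 352.
Plan B: {Red, Green, Amber, Violet, Teal}: P→Teal 3·9=27, Q→Green 4·17=68, R→Violet 2·13=26, S→Red 7·13=91, T→Amber 6·8=48. Service 260; fixed 148; total 408.
Difference: |352 − 408| = 56.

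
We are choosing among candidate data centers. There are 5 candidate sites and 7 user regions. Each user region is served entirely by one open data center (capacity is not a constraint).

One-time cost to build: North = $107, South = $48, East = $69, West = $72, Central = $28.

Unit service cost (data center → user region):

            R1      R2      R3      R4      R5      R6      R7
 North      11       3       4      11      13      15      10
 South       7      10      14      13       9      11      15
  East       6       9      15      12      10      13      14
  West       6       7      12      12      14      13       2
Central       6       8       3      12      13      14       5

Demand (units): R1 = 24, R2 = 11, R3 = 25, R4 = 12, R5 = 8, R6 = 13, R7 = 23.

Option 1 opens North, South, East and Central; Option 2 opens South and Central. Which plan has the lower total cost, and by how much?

Option 2 is cheaper by 109.

Option 1: {North, South, East, Central}: R1→East 6·24=144, R2→North 3·11=33, R3→Central 3·25=75, R4→North 11·12=132, R5→South 9·8=72, R6→South 11·13=143, R7→Central 5·23=115. Service 714; fixed 252; total 966.
Option 2: {South, Central}: R1→Central 6·24=144, R2→Central 8·11=88, R3→Central 3·25=75, R4→Central 12·12=144, R5→South 9·8=72, R6→South 11·13=143, R7→Central 5·23=115. Service 781; fixed 76; total 857.
Difference: |966 − 857| = 109.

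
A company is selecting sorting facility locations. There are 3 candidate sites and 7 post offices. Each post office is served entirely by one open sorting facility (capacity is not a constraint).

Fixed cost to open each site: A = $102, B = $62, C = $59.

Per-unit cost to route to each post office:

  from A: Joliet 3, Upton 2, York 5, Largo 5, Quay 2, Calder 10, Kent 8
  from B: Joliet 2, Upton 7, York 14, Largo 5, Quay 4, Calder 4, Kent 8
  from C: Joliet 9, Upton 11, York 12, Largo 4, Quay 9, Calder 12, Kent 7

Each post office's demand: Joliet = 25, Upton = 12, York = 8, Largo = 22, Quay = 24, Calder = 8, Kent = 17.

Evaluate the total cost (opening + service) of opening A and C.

Total cost: 635

Each post office is assigned to its cheapest site among the open ones.
{A, C}: Joliet→A 3·25=75, Upton→A 2·12=24, York→A 5·8=40, Largo→C 4·22=88, Quay→A 2·24=48, Calder→A 10·8=80, Kent→C 7·17=119. Service 474; fixed 161; total 635.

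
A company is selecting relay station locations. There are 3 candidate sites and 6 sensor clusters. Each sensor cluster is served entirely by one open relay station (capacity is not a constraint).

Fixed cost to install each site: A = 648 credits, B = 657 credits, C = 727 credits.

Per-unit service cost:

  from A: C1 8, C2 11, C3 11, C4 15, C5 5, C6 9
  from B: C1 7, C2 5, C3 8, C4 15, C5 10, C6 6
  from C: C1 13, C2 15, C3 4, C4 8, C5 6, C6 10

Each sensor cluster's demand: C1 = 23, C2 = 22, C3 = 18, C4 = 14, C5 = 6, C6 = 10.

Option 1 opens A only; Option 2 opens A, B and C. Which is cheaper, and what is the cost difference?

Option 1 is cheaper by 975.

Option 1: {A}: C1→A 8·23=184, C2→A 11·22=242, C3→A 11·18=198, C4→A 15·14=210, C5→A 5·6=30, C6→A 9·10=90. Service 954; fixed 648; total 1602.
Option 2: {A, B, C}: C1→B 7·23=161, C2→B 5·22=110, C3→C 4·18=72, C4→C 8·14=112, C5→A 5·6=30, C6→B 6·10=60. Service 545; fixed 2032; total 2577.
Difference: |1602 − 2577| = 975.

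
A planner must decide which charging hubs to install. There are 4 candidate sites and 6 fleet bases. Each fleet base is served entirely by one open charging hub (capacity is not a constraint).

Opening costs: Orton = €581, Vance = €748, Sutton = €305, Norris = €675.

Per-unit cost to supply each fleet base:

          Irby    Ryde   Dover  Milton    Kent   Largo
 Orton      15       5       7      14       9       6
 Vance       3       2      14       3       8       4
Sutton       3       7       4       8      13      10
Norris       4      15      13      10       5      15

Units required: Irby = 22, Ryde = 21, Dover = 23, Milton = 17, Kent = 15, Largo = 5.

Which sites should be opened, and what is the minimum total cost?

Open Sutton only; minimum total cost 991.

For any fixed open set, each fleet base goes to its cheapest open site; total = fixed + service.
{Sutton}: Irby→Sutton 3·22=66, Ryde→Sutton 7·21=147, Dover→Sutton 4·23=92, Milton→Sutton 8·17=136, Kent→Sutton 13·15=195, Largo→Sutton 10·5=50. Service 686; fixed 305; total 991.
{Vance}: Irby→Vance 3·22=66, Ryde→Vance 2·21=42, Dover→Vance 14·23=322, Milton→Vance 3·17=51, Kent→Vance 8·15=120, Largo→Vance 4·5=20. Service 621; fixed 748; total 1369.
{Vance, Sutton}: Irby→Vance 3·22=66, Ryde→Vance 2·21=42, Dover→Sutton 4·23=92, Milton→Vance 3·17=51, Kent→Vance 8·15=120, Largo→Vance 4·5=20. Service 391; fixed 1053; total 1444.
{Orton, Vance, Sutton, Norris}: service 346 + fixed 2309 = 2655
(All 15 nonempty subsets were checked; Sutton only is lowest.)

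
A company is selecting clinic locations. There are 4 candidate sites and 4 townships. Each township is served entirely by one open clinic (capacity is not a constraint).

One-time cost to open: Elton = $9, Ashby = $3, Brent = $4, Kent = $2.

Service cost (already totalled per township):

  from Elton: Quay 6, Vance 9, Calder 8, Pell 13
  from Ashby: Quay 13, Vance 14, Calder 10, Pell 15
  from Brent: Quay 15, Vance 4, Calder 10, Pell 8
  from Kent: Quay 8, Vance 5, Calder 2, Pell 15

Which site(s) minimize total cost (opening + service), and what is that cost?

For any fixed open set, each township goes to its cheapest open site; total = fixed + service.
{Brent, Kent}: Quay→Kent 8, Vance→Brent 4, Calder→Kent 2, Pell→Brent 8. Service 22; fixed 6; total 28.
{Ashby, Brent, Kent}: Quay→Kent 8, Vance→Brent 4, Calder→Kent 2, Pell→Brent 8. Service 22; fixed 9; total 31.
{Kent}: service 30 + fixed 2 = 32
{Elton, Ashby, Brent, Kent}: service 20 + fixed 18 = 38
No other subset beats 28.

Open Brent and Kent; minimum total cost 28.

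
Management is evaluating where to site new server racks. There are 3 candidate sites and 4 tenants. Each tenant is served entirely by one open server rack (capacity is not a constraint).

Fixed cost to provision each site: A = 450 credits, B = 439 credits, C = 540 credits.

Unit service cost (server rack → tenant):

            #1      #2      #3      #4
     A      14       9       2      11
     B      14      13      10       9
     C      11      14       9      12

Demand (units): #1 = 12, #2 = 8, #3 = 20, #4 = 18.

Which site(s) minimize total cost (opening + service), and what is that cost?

For any fixed open set, each tenant goes to its cheapest open site; total = fixed + service.
{A}: #1→A 14·12=168, #2→A 9·8=72, #3→A 2·20=40, #4→A 11·18=198. Service 478; fixed 450; total 928.
{B}: service 634 + fixed 439 = 1073
{C}: service 640 + fixed 540 = 1180
{A, B, C}: #1→C 11·12=132, #2→A 9·8=72, #3→A 2·20=40, #4→B 9·18=162. Service 406; fixed 1429; total 1835.
No other subset beats 928.

Open A only; minimum total cost 928.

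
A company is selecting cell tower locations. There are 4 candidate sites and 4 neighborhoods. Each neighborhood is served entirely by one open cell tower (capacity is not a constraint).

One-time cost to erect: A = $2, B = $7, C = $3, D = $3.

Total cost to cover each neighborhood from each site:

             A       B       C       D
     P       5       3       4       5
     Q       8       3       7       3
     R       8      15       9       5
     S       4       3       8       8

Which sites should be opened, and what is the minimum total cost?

For any fixed open set, each neighborhood goes to its cheapest open site; total = fixed + service.
{A, D}: P→A 5, Q→D 3, R→D 5, S→A 4. Service 17; fixed 5; total 22.
{A, C, D}: P→C 4, Q→D 3, R→D 5, S→A 4. Service 16; fixed 8; total 24.
{B, D}: P→B 3, Q→B 3, R→D 5, S→B 3. Service 14; fixed 10; total 24.
{A, B, C, D}: P→B 3, Q→B 3, R→D 5, S→B 3. Service 14; fixed 15; total 29.
No other subset beats 22.

Open A and D; minimum total cost 22.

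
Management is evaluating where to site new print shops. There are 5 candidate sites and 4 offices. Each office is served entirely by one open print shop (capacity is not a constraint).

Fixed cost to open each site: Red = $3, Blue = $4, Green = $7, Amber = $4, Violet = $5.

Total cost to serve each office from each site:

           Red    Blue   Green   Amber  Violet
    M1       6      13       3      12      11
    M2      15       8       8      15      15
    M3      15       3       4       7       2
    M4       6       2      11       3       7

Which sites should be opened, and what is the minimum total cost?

For any fixed open set, each office goes to its cheapest open site; total = fixed + service.
{Red, Blue}: M1→Red 6, M2→Blue 8, M3→Blue 3, M4→Blue 2. Service 19; fixed 7; total 26.
{Blue, Green}: M1→Green 3, M2→Blue 8, M3→Blue 3, M4→Blue 2. Service 16; fixed 11; total 27.
{Green, Amber}: service 18 + fixed 11 = 29
{Red, Blue, Green, Amber, Violet}: service 15 + fixed 23 = 38
No other subset beats 26.

Open Red and Blue; minimum total cost 26.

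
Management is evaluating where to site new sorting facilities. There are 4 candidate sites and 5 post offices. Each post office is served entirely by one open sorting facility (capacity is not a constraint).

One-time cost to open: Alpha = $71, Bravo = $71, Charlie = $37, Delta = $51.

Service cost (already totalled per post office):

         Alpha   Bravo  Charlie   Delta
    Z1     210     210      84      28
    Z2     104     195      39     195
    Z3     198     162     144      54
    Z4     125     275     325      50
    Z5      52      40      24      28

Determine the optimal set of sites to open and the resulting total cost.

Open Charlie and Delta; minimum total cost 283.

For any fixed open set, each post office goes to its cheapest open site; total = fixed + service.
{Charlie, Delta}: Z1→Delta 28, Z2→Charlie 39, Z3→Delta 54, Z4→Delta 50, Z5→Charlie 24. Service 195; fixed 88; total 283.
{Alpha, Charlie, Delta}: Z1→Delta 28, Z2→Charlie 39, Z3→Delta 54, Z4→Delta 50, Z5→Charlie 24. Service 195; fixed 159; total 354.
{Bravo, Charlie, Delta}: service 195 + fixed 159 = 354
{Alpha, Bravo, Charlie, Delta}: service 195 + fixed 230 = 425
No other subset beats 283.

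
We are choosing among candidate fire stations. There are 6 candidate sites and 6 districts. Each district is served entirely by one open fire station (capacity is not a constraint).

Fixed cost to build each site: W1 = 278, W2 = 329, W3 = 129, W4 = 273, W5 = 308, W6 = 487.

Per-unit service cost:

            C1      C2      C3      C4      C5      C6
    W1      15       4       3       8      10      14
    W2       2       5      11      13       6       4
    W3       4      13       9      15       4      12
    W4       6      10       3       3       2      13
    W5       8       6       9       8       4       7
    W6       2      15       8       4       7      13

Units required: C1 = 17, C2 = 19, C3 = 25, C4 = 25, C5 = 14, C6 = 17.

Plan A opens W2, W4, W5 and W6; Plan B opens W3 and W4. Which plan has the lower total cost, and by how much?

Plan A: {W2, W4, W5, W6}: C1→W2 2·17=34, C2→W2 5·19=95, C3→W4 3·25=75, C4→W4 3·25=75, C5→W4 2·14=28, C6→W2 4·17=68. Service 375; fixed 1397; total 1772.
Plan B: {W3, W4}: C1→W3 4·17=68, C2→W4 10·19=190, C3→W4 3·25=75, C4→W4 3·25=75, C5→W4 2·14=28, C6→W3 12·17=204. Service 640; fixed 402; total 1042.
Difference: |1772 − 1042| = 730.

Plan B is cheaper by 730.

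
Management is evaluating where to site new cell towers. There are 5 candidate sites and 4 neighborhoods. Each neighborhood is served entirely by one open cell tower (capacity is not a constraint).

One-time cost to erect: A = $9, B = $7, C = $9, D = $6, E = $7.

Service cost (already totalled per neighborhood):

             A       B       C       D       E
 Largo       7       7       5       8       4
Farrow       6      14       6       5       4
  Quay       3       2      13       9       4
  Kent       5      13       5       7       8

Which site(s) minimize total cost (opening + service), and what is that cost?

Open E only; minimum total cost 27.

For any fixed open set, each neighborhood goes to its cheapest open site; total = fixed + service.
{E}: Largo→E 4, Farrow→E 4, Quay→E 4, Kent→E 8. Service 20; fixed 7; total 27.
{A}: Largo→A 7, Farrow→A 6, Quay→A 3, Kent→A 5. Service 21; fixed 9; total 30.
{A, E}: Largo→E 4, Farrow→E 4, Quay→A 3, Kent→A 5. Service 16; fixed 16; total 32.
{A, B, C, D, E}: Largo→E 4, Farrow→E 4, Quay→B 2, Kent→A 5. Service 15; fixed 38; total 53.
No other subset beats 27.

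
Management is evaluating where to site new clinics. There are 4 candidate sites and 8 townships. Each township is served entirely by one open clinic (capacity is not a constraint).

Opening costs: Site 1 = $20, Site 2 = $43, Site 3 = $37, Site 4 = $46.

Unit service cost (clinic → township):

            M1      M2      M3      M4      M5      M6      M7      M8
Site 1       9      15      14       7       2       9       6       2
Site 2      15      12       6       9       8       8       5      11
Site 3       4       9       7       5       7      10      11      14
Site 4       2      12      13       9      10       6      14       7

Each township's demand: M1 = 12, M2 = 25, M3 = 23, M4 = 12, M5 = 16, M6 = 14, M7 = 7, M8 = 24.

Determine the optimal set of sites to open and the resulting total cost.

For any fixed open set, each township goes to its cheapest open site; total = fixed + service.
{Site 1, Site 3, Site 4}: M1→Site 4 2·12=24, M2→Site 3 9·25=225, M3→Site 3 7·23=161, M4→Site 3 5·12=60, M5→Site 1 2·16=32, M6→Site 4 6·14=84, M7→Site 1 6·7=42, M8→Site 1 2·24=48. Service 676; fixed 103; total 779.
{Site 1, Site 2, Site 3, Site 4}: service 646 + fixed 146 = 792
{Site 1, Site 2, Site 3}: service 698 + fixed 100 = 798
{Site 1}: service 1137 + fixed 20 = 1157
No other subset beats 779.

Open Site 1, Site 3 and Site 4; minimum total cost 779.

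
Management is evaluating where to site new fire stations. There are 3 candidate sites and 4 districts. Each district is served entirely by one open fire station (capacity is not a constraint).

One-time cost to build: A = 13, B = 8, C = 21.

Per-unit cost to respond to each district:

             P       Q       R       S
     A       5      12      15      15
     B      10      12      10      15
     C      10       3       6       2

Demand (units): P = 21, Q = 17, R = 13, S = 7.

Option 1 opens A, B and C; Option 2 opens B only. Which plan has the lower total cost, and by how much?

Option 1 is cheaper by 367.

Option 1: {A, B, C}: P→A 5·21=105, Q→C 3·17=51, R→C 6·13=78, S→C 2·7=14. Service 248; fixed 42; total 290.
Option 2: {B}: P→B 10·21=210, Q→B 12·17=204, R→B 10·13=130, S→B 15·7=105. Service 649; fixed 8; total 657.
Difference: |290 − 657| = 367.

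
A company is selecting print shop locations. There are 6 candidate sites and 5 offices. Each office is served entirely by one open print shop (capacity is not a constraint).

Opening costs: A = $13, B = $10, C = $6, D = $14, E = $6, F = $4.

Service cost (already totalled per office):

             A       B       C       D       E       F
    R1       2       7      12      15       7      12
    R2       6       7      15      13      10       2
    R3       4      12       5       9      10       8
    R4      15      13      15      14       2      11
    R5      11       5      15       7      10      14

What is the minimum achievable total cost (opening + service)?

For any fixed open set, each office goes to its cheapest open site; total = fixed + service.
{E, F}: R1→E 7, R2→F 2, R3→F 8, R4→E 2, R5→E 10. Service 29; fixed 10; total 39.
{C, E, F}: service 26 + fixed 16 = 42
{A, E}: service 24 + fixed 19 = 43
{A, B, C, D, E, F}: service 15 + fixed 53 = 68
No other subset beats 39.

Minimum total cost: 39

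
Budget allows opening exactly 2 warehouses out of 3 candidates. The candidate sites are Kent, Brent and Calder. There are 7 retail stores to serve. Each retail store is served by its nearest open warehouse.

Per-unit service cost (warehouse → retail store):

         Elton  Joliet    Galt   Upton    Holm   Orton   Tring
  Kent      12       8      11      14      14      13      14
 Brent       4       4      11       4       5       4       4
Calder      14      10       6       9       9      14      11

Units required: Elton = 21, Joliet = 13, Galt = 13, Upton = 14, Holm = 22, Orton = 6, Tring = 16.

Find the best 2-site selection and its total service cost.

Choose Brent and Calder; total service cost 468.

With exactly 2 open, each retail store uses its cheapest among the chosen.
{Brent, Calder}: Elton→Brent 4·21=84, Joliet→Brent 4·13=52, Galt→Calder 6·13=78, Upton→Brent 4·14=56, Holm→Brent 5·22=110, Orton→Brent 4·6=24, Tring→Brent 4·16=64. Service cost 468.
{Kent, Brent}: service cost 533
{Kent, Calder}: service cost 1012
Among all 3 size-2 choices, {Brent, Calder} is lowest.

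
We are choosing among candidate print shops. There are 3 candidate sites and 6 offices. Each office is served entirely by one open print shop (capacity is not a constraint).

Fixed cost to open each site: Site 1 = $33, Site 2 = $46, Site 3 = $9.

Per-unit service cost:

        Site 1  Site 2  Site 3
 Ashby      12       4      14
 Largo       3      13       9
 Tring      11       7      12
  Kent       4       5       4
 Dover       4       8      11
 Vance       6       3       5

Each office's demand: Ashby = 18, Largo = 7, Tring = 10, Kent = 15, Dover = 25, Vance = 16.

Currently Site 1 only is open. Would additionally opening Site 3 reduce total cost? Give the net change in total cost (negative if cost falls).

Current service cost with {Site 1}: 603.
Adding Site 3: each office re-picks its cheapest; new service cost 587, saving 16.
Extra fixed cost: 9. Net change = 9 − 16 = -7.
(Totals: 636 → 629.)

Yes — net change −7 (cost falls by 7).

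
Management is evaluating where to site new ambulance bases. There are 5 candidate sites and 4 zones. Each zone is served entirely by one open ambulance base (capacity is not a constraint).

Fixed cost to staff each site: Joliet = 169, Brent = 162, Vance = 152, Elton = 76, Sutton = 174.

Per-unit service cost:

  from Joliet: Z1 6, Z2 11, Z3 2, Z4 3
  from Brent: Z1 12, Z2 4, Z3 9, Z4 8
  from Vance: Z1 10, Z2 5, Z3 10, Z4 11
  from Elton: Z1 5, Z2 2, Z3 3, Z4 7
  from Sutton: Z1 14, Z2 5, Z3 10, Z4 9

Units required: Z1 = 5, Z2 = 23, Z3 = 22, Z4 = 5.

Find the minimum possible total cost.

For any fixed open set, each zone goes to its cheapest open site; total = fixed + service.
{Elton}: Z1→Elton 5·5=25, Z2→Elton 2·23=46, Z3→Elton 3·22=66, Z4→Elton 7·5=35. Service 172; fixed 76; total 248.
{Joliet, Elton}: Z1→Elton 5·5=25, Z2→Elton 2·23=46, Z3→Joliet 2·22=44, Z4→Joliet 3·5=15. Service 130; fixed 245; total 375.
{Vance, Elton}: Z1→Elton 5·5=25, Z2→Elton 2·23=46, Z3→Elton 3·22=66, Z4→Elton 7·5=35. Service 172; fixed 228; total 400.
{Joliet, Brent, Vance, Elton, Sutton}: service 130 + fixed 733 = 863
No other subset beats 248.

Minimum total cost: 248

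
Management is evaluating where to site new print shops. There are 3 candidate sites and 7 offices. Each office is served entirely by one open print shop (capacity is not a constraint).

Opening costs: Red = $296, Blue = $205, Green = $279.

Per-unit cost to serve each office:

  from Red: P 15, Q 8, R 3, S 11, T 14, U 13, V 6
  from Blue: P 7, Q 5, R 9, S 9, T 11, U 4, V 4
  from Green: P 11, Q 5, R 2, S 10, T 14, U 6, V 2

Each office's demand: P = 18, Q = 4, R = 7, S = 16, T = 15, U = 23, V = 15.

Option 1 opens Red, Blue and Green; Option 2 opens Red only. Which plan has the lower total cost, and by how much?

Option 1 is cheaper by 23.

Option 1: {Red, Blue, Green}: P→Blue 7·18=126, Q→Blue 5·4=20, R→Green 2·7=14, S→Blue 9·16=144, T→Blue 11·15=165, U→Blue 4·23=92, V→Green 2·15=30. Service 591; fixed 780; total 1371.
Option 2: {Red}: P→Red 15·18=270, Q→Red 8·4=32, R→Red 3·7=21, S→Red 11·16=176, T→Red 14·15=210, U→Red 13·23=299, V→Red 6·15=90. Service 1098; fixed 296; total 1394.
Difference: |1371 − 1394| = 23.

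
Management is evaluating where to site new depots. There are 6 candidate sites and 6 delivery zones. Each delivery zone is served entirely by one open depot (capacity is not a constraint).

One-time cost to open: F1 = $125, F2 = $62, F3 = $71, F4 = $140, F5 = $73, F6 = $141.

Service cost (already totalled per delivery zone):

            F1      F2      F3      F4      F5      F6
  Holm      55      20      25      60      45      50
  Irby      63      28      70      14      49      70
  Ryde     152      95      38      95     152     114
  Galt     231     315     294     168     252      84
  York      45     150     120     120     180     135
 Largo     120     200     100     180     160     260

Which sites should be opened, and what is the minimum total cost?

For any fixed open set, each delivery zone goes to its cheapest open site; total = fixed + service.
{F3, F6}: Holm→F3 25, Irby→F3 70, Ryde→F3 38, Galt→F6 84, York→F3 120, Largo→F3 100. Service 437; fixed 212; total 649.
{F2, F3, F6}: Holm→F2 20, Irby→F2 28, Ryde→F3 38, Galt→F6 84, York→F3 120, Largo→F3 100. Service 390; fixed 274; total 664.
{F3, F4}: service 465 + fixed 211 = 676
{F1, F2, F3, F4, F5, F6}: Holm→F2 20, Irby→F4 14, Ryde→F3 38, Galt→F6 84, York→F1 45, Largo→F3 100. Service 301; fixed 612; total 913.
No other subset beats 649.

Open F3 and F6; minimum total cost 649.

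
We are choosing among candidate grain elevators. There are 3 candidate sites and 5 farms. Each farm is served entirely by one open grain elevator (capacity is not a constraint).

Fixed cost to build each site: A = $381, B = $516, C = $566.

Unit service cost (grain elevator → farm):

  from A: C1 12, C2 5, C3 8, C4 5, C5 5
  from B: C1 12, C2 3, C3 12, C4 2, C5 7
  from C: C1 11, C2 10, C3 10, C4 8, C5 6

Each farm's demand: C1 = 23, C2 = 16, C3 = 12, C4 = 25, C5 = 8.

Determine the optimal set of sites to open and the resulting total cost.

Open A only; minimum total cost 998.

For any fixed open set, each farm goes to its cheapest open site; total = fixed + service.
{A}: C1→A 12·23=276, C2→A 5·16=80, C3→A 8·12=96, C4→A 5·25=125, C5→A 5·8=40. Service 617; fixed 381; total 998.
{B}: C1→B 12·23=276, C2→B 3·16=48, C3→B 12·12=144, C4→B 2·25=50, C5→B 7·8=56. Service 574; fixed 516; total 1090.
{C}: C1→C 11·23=253, C2→C 10·16=160, C3→C 10·12=120, C4→C 8·25=200, C5→C 6·8=48. Service 781; fixed 566; total 1347.
{A, B, C}: C1→C 11·23=253, C2→B 3·16=48, C3→A 8·12=96, C4→B 2·25=50, C5→A 5·8=40. Service 487; fixed 1463; total 1950.
No other subset beats 998.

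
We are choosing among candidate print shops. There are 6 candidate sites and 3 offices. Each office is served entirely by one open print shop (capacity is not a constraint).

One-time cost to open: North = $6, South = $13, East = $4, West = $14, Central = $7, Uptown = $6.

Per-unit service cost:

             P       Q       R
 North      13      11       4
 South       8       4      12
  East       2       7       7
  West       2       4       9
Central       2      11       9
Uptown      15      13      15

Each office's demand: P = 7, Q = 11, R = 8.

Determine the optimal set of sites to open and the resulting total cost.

Open North and West; minimum total cost 110.

For any fixed open set, each office goes to its cheapest open site; total = fixed + service.
{North, West}: P→West 2·7=14, Q→West 4·11=44, R→North 4·8=32. Service 90; fixed 20; total 110.
{North, South, East}: service 90 + fixed 23 = 113
{North, East, West}: P→East 2·7=14, Q→West 4·11=44, R→North 4·8=32. Service 90; fixed 24; total 114.
{North, South, East, West, Central, Uptown}: service 90 + fixed 50 = 140
No other subset beats 110.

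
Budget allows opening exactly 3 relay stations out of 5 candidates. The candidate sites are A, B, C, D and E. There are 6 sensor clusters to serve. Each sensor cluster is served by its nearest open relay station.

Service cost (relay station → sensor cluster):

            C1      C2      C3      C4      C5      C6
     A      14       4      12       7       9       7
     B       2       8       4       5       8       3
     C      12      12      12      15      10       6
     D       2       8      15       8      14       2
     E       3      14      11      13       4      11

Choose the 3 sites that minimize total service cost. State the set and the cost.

Choose A, B and E; total service cost 22.

With exactly 3 open, each sensor cluster uses its cheapest among the chosen.
{A, B, E}: C1→B 2, C2→A 4, C3→B 4, C4→B 5, C5→E 4, C6→B 3. Service cost 22.
{A, B, D}: service cost 25
{B, D, E}: service cost 25
Among all 10 size-3 choices, {A, B, E} is lowest.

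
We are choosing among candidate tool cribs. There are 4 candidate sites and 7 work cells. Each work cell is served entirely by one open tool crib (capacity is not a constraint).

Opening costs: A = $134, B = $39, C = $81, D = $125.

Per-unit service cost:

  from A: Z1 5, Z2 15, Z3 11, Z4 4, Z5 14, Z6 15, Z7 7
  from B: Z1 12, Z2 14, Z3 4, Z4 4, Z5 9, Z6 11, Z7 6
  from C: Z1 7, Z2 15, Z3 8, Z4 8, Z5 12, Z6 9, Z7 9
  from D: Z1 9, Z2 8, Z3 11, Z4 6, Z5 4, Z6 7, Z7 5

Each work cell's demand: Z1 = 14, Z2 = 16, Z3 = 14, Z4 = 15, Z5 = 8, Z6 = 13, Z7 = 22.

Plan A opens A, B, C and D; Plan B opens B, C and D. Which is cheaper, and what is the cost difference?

Plan A: {A, B, C, D}: Z1→A 5·14=70, Z2→D 8·16=128, Z3→B 4·14=56, Z4→A 4·15=60, Z5→D 4·8=32, Z6→D 7·13=91, Z7→D 5·22=110. Service 547; fixed 379; total 926.
Plan B: {B, C, D}: Z1→C 7·14=98, Z2→D 8·16=128, Z3→B 4·14=56, Z4→B 4·15=60, Z5→D 4·8=32, Z6→D 7·13=91, Z7→D 5·22=110. Service 575; fixed 245; total 820.
Difference: |926 − 820| = 106.

Plan B is cheaper by 106.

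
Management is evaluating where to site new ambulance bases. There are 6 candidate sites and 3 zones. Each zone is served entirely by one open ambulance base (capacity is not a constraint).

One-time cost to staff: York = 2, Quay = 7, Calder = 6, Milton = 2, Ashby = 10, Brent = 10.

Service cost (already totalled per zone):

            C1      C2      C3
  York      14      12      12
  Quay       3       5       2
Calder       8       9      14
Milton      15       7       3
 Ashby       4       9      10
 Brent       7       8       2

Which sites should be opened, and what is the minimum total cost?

For any fixed open set, each zone goes to its cheapest open site; total = fixed + service.
{Quay}: C1→Quay 3, C2→Quay 5, C3→Quay 2. Service 10; fixed 7; total 17.
{York, Quay}: service 10 + fixed 9 = 19
{Quay, Milton}: C1→Quay 3, C2→Quay 5, C3→Quay 2. Service 10; fixed 9; total 19.
{York, Quay, Calder, Milton, Ashby, Brent}: service 10 + fixed 37 = 47
No other subset beats 17.

Open Quay only; minimum total cost 17.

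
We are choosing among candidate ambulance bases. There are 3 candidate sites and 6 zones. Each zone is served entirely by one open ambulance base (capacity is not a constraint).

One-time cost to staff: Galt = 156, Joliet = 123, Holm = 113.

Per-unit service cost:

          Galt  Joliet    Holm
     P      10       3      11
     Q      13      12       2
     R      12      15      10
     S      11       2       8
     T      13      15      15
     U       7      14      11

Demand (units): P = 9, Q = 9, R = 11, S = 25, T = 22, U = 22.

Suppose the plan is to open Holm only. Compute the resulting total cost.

Each zone is assigned to its cheapest site among the open ones.
{Holm}: P→Holm 11·9=99, Q→Holm 2·9=18, R→Holm 10·11=110, S→Holm 8·25=200, T→Holm 15·22=330, U→Holm 11·22=242. Service 999; fixed 113; total 1112.

Total cost: 1112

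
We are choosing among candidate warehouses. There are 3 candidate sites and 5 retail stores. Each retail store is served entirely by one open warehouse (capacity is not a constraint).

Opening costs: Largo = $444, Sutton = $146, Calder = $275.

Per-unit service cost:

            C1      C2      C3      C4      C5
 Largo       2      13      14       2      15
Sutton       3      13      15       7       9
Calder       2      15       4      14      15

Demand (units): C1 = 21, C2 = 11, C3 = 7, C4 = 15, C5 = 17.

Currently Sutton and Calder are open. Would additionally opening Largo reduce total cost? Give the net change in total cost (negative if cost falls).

Current service cost with {Sutton, Calder}: 471.
Adding Largo: each retail store re-picks its cheapest; new service cost 396, saving 75.
Extra fixed cost: 444. Net change = 444 − 75 = 369.
(Totals: 892 → 1261.)

No — net change +369 (cost rises by 369).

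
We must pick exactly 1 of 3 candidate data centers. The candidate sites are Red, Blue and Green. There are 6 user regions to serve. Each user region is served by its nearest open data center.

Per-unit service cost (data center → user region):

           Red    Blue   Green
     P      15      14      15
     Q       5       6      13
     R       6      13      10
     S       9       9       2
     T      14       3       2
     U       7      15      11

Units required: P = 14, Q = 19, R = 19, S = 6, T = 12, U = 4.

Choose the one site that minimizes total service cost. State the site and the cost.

Choose Red only; total service cost 669.

With exactly 1 open, each user region uses its cheapest among the chosen.
{Red}: P→Red 15·14=210, Q→Red 5·19=95, R→Red 6·19=114, S→Red 9·6=54, T→Red 14·12=168, U→Red 7·4=28. Service cost 669.
{Blue}: service cost 707
{Green}: service cost 727
Among all 3 size-1 choices, {Red} is lowest.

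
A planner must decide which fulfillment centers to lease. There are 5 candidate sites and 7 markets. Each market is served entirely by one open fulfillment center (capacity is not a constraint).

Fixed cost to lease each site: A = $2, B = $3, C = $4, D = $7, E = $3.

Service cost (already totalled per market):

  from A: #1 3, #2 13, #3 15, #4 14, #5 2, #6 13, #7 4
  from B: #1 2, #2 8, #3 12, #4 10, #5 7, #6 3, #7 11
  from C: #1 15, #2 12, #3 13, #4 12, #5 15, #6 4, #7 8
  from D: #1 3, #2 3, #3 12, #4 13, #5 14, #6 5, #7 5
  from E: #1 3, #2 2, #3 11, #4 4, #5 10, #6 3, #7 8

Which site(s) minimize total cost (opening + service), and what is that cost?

For any fixed open set, each market goes to its cheapest open site; total = fixed + service.
{A, E}: #1→A 3, #2→E 2, #3→E 11, #4→E 4, #5→A 2, #6→E 3, #7→A 4. Service 29; fixed 5; total 34.
{A, B, E}: service 28 + fixed 8 = 36
{A, C, E}: service 29 + fixed 9 = 38
{A, B, C, D, E}: service 28 + fixed 19 = 47
No other subset beats 34.

Open A and E; minimum total cost 34.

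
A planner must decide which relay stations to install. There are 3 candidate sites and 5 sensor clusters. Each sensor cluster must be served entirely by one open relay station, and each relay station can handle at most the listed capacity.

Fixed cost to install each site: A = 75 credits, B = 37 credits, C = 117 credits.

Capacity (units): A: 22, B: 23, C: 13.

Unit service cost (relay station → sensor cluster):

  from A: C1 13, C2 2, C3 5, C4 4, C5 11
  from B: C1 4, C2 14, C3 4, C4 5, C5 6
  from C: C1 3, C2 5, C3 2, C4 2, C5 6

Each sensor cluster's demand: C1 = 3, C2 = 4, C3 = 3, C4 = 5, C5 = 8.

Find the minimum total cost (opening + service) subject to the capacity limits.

Open {B}: C1→B 4·3=12, C2→B 14·4=56, C3→B 4·3=12, C4→B 5·5=25, C5→B 6·8=48.
Loads: B carries 23/23. Service 153; fixed 37; total 190.
Next best feasible plan costs 212.

Minimum total cost: 190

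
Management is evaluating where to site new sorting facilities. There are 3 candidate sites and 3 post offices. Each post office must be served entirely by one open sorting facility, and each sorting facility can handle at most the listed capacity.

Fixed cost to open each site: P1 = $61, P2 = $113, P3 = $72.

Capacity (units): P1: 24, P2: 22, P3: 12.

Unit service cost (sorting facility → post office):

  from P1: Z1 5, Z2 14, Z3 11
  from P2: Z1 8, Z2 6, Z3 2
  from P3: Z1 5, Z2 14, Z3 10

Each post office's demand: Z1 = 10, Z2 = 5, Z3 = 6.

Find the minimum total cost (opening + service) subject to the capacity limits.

Minimum total cost: 235

Open {P2}: Z1→P2 8·10=80, Z2→P2 6·5=30, Z3→P2 2·6=12.
Loads: P2 carries 21/22. Service 122; fixed 113; total 235.
Next best feasible plan costs 247.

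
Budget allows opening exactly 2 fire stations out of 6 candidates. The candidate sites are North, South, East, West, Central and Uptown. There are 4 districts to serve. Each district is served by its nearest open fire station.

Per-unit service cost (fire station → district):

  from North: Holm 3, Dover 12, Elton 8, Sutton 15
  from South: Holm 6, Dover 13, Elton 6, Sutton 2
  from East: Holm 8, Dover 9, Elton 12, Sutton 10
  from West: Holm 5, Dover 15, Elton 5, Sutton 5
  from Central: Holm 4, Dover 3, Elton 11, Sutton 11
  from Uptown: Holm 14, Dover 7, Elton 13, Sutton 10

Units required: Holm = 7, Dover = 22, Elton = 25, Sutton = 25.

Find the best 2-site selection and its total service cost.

Choose South and Central; total service cost 294.

With exactly 2 open, each district uses its cheapest among the chosen.
{South, Central}: Holm→Central 4·7=28, Dover→Central 3·22=66, Elton→South 6·25=150, Sutton→South 2·25=50. Service cost 294.
{West, Central}: service cost 344
{South, Uptown}: service cost 396
Among all 15 size-2 choices, {South, Central} is lowest.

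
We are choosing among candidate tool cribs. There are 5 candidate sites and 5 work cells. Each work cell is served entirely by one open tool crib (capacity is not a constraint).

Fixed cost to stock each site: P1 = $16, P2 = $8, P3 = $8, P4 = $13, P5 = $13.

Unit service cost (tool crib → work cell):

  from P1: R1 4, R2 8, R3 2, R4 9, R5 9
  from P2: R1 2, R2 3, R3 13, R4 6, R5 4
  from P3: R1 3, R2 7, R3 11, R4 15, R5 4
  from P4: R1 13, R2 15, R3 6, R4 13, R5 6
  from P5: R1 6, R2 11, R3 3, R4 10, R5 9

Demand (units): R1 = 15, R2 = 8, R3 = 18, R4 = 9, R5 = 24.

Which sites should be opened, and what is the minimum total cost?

Open P1 and P2; minimum total cost 264.

For any fixed open set, each work cell goes to its cheapest open site; total = fixed + service.
{P1, P2}: R1→P2 2·15=30, R2→P2 3·8=24, R3→P1 2·18=36, R4→P2 6·9=54, R5→P2 4·24=96. Service 240; fixed 24; total 264.
{P1, P2, P3}: R1→P2 2·15=30, R2→P2 3·8=24, R3→P1 2·18=36, R4→P2 6·9=54, R5→P2 4·24=96. Service 240; fixed 32; total 272.
{P1, P2, P4}: service 240 + fixed 37 = 277
{P1, P2, P3, P4, P5}: service 240 + fixed 58 = 298
No other subset beats 264.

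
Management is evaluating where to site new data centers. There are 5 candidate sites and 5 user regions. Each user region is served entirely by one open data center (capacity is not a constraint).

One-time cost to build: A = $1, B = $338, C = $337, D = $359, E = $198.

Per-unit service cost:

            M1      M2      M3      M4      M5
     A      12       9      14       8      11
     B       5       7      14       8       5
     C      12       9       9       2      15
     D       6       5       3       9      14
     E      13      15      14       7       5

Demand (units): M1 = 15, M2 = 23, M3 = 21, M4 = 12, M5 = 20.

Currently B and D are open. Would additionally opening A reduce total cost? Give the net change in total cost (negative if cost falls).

No — net change +1 (cost rises by 1).

Current service cost with {B, D}: 449.
Adding A: each user region re-picks its cheapest; new service cost 449, saving 0.
Extra fixed cost: 1. Net change = 1 − 0 = 1.
(Totals: 1146 → 1147.)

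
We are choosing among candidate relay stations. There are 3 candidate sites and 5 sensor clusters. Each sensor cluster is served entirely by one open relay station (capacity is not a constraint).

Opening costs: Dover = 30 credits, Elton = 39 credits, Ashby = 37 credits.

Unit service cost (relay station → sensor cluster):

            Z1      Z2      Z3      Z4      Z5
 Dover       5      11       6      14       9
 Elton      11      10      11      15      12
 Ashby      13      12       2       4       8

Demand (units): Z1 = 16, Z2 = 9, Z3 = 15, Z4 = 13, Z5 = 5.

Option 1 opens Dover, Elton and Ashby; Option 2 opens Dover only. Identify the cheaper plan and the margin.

Option 1 is cheaper by 128.

Option 1: {Dover, Elton, Ashby}: Z1→Dover 5·16=80, Z2→Elton 10·9=90, Z3→Ashby 2·15=30, Z4→Ashby 4·13=52, Z5→Ashby 8·5=40. Service 292; fixed 106; total 398.
Option 2: {Dover}: Z1→Dover 5·16=80, Z2→Dover 11·9=99, Z3→Dover 6·15=90, Z4→Dover 14·13=182, Z5→Dover 9·5=45. Service 496; fixed 30; total 526.
Difference: |398 − 526| = 128.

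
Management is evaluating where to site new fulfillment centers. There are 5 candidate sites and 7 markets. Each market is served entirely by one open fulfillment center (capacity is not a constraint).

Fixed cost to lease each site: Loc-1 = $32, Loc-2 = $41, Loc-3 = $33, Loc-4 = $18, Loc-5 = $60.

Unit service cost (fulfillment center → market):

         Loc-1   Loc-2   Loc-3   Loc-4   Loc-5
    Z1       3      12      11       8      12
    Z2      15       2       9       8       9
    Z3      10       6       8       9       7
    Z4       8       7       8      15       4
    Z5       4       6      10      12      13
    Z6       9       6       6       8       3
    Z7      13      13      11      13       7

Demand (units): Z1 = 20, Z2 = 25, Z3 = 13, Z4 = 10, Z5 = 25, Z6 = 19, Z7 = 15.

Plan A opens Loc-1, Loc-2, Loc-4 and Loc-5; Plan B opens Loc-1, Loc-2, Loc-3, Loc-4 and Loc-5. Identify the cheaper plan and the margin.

Plan A is cheaper by 33.

Plan A: {Loc-1, Loc-2, Loc-4, Loc-5}: Z1→Loc-1 3·20=60, Z2→Loc-2 2·25=50, Z3→Loc-2 6·13=78, Z4→Loc-5 4·10=40, Z5→Loc-1 4·25=100, Z6→Loc-5 3·19=57, Z7→Loc-5 7·15=105. Service 490; fixed 151; total 641.
Plan B: {Loc-1, Loc-2, Loc-3, Loc-4, Loc-5}: Z1→Loc-1 3·20=60, Z2→Loc-2 2·25=50, Z3→Loc-2 6·13=78, Z4→Loc-5 4·10=40, Z5→Loc-1 4·25=100, Z6→Loc-5 3·19=57, Z7→Loc-5 7·15=105. Service 490; fixed 184; total 674.
Difference: |641 − 674| = 33.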